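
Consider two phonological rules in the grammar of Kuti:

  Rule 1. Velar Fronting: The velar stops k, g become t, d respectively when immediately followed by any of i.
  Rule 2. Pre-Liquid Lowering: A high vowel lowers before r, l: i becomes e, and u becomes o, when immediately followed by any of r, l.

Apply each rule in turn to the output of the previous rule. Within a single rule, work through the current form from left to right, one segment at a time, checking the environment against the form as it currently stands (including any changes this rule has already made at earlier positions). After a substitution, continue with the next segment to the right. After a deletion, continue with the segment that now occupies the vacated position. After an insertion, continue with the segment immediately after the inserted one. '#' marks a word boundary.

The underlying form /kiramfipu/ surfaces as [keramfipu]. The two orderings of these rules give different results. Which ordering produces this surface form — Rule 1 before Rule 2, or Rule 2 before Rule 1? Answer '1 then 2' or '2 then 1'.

2 then 1

Order 1 then 2:
  1 Velar Fronting: [kiramfipu] → [tiramfipu]
  2 Pre-Liquid Lowering: [tiramfipu] → [teramfipu]
  result: [teramfipu]
Order 2 then 1:
  2 Pre-Liquid Lowering: [kiramfipu] → [keramfipu]
  1 Velar Fronting: no change — [keramfipu]
  result: [keramfipu]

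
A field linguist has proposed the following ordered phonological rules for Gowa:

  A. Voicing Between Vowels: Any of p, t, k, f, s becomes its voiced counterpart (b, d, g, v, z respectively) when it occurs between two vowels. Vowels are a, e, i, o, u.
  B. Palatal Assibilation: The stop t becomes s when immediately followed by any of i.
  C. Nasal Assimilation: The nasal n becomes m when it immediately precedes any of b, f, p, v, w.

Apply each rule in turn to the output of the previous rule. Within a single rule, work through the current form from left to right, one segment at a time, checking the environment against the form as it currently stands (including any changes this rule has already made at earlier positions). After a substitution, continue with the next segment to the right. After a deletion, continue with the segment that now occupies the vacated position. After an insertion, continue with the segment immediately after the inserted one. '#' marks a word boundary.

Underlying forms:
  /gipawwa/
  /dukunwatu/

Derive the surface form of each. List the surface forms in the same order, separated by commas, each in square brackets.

/gipawwa/:
  A Voicing Between Vowels: [gipawwa] → [gibawwa]
  B Palatal Assibilation: no change — [gibawwa]
  C Nasal Assimilation: no change — [gibawwa]
/dukunwatu/:
  A Voicing Between Vowels: [dukunwatu] → [dugunwadu]
  B Palatal Assibilation: no change — [dugunwadu]
  C Nasal Assimilation: [dugunwadu] → [dugumwadu]

[gibawwa], [dugumwadu]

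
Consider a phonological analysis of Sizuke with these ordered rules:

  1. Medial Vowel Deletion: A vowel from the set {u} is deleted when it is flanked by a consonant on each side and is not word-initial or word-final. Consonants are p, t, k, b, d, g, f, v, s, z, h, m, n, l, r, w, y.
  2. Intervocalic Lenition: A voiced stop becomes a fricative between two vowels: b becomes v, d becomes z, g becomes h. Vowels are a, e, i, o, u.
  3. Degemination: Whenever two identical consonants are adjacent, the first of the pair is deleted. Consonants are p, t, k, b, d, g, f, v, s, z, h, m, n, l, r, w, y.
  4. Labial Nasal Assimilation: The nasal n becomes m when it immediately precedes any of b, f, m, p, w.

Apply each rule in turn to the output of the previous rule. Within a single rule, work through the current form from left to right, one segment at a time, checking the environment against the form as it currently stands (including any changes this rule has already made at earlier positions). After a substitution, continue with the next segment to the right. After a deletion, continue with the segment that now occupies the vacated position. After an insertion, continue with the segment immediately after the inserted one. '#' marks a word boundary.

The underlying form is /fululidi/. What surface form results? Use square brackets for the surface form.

[flizi]

1 Medial Vowel Deletion: [fululidi] → [fllidi]
2 Intervocalic Lenition: [fllidi] → [fllizi]
3 Degemination: [fllizi] → [flizi]
4 Labial Nasal Assimilation: no change — [flizi]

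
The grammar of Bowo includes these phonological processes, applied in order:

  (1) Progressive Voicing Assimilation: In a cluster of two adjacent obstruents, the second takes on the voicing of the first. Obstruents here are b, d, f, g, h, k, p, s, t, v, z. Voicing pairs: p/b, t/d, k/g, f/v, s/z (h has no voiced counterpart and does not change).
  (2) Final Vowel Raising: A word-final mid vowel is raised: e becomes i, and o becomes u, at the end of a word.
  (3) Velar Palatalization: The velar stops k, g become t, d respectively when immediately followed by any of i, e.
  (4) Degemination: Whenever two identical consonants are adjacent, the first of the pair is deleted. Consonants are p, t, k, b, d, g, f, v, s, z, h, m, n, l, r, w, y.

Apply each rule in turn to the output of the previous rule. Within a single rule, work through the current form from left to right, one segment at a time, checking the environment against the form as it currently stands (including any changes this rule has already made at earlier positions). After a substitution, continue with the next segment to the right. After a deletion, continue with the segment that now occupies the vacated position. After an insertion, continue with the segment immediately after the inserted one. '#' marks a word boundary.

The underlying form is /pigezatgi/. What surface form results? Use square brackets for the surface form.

(1) Progressive Voicing Assimilation: [pigezatgi] → [pigezatki]
(2) Final Vowel Raising: no change — [pigezatki]
(3) Velar Palatalization: [pigezatki] → [pidezatti]
(4) Degemination: [pidezatti] → [pidezati]

[pidezati]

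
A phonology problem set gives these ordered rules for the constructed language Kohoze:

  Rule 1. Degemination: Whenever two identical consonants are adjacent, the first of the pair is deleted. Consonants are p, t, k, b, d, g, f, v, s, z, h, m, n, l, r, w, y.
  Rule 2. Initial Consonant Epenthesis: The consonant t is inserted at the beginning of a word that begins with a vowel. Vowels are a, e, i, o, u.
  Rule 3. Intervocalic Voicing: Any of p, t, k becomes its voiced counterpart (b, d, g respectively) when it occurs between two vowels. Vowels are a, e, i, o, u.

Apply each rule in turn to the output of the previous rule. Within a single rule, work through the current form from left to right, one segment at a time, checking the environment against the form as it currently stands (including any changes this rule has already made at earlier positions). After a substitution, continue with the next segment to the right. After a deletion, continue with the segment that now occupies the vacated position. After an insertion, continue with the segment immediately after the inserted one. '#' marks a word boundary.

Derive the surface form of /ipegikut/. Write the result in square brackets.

Rule 1 Degemination: no change — [ipegikut]
Rule 2 Initial Consonant Epenthesis: [ipegikut] → [tipegikut]
Rule 3 Intervocalic Voicing: [tipegikut] → [tibegigut]

[tibegigut]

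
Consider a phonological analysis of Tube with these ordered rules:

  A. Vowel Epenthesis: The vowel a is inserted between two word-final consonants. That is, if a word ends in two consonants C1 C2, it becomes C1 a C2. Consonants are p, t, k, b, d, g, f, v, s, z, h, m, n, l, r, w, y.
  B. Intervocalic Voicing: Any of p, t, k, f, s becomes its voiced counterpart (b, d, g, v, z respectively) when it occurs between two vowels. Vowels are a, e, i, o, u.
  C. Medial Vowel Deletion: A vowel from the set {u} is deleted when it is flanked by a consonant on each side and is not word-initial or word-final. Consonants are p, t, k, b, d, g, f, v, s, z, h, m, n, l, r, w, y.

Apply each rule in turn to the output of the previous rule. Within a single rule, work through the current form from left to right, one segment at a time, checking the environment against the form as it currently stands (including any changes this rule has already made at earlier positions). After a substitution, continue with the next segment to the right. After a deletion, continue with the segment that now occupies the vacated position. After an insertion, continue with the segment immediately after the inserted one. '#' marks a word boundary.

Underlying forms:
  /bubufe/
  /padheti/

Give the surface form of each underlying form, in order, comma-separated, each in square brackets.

[bbve], [padhedi]

/bubufe/:
  A Vowel Epenthesis: no change — [bubufe]
  B Intervocalic Voicing: [bubufe] → [bubuve]
  C Medial Vowel Deletion: [bubuve] → [bbve]
/padheti/:
  A Vowel Epenthesis: no change — [padheti]
  B Intervocalic Voicing: [padheti] → [padhedi]
  C Medial Vowel Deletion: no change — [padhedi]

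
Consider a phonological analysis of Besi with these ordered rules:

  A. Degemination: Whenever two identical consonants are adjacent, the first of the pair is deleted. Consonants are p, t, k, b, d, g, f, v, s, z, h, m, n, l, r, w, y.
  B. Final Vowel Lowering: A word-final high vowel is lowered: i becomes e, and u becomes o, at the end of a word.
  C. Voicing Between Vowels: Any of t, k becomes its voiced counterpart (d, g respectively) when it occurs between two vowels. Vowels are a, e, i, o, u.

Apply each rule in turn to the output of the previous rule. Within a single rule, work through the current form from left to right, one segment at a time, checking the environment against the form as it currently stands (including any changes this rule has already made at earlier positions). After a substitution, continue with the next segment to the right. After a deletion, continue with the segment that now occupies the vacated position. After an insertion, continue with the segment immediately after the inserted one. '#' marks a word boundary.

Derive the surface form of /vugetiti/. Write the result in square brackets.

[vugedide]

A Degemination: no change — [vugetiti]
B Final Vowel Lowering: [vugetiti] → [vugetite]
C Voicing Between Vowels: [vugetite] → [vugedide]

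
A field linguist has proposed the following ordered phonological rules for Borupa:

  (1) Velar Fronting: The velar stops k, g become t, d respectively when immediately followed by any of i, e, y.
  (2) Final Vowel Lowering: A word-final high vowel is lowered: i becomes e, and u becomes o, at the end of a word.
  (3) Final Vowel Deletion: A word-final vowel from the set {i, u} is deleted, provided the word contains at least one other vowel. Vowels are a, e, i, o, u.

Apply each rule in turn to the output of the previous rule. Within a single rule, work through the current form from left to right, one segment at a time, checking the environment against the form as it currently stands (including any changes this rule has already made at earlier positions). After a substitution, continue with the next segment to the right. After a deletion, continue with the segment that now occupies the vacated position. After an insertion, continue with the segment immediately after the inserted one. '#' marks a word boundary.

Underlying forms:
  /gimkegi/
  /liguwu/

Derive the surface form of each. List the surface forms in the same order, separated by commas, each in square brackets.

/gimkegi/:
  (1) Velar Fronting: [gimkegi] → [dimtedi]
  (2) Final Vowel Lowering: [dimtedi] → [dimtede]
  (3) Final Vowel Deletion: no change — [dimtede]
/liguwu/:
  (1) Velar Fronting: no change — [liguwu]
  (2) Final Vowel Lowering: [liguwu] → [liguwo]
  (3) Final Vowel Deletion: no change — [liguwo]

[dimtede], [liguwo]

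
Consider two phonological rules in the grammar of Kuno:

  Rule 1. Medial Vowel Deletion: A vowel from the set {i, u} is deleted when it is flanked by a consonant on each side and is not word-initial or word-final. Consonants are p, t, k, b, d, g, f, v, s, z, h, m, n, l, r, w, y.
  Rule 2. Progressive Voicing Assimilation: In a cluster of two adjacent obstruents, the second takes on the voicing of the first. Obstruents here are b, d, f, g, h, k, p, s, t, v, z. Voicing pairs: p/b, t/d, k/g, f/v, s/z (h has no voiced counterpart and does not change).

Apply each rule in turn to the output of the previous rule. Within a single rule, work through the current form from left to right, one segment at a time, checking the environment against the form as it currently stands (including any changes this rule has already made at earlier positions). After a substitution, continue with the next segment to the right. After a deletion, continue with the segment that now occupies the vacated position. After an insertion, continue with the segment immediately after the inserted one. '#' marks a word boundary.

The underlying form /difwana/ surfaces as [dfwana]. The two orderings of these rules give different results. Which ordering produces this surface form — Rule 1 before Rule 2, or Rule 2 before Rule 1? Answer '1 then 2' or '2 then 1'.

Order 1 then 2:
  1 Medial Vowel Deletion: [difwana] → [dfwana]
  2 Progressive Voicing Assimilation: [dfwana] → [dvwana]
  result: [dvwana]
Order 2 then 1:
  2 Progressive Voicing Assimilation: no change — [difwana]
  1 Medial Vowel Deletion: [difwana] → [dfwana]
  result: [dfwana]

2 then 1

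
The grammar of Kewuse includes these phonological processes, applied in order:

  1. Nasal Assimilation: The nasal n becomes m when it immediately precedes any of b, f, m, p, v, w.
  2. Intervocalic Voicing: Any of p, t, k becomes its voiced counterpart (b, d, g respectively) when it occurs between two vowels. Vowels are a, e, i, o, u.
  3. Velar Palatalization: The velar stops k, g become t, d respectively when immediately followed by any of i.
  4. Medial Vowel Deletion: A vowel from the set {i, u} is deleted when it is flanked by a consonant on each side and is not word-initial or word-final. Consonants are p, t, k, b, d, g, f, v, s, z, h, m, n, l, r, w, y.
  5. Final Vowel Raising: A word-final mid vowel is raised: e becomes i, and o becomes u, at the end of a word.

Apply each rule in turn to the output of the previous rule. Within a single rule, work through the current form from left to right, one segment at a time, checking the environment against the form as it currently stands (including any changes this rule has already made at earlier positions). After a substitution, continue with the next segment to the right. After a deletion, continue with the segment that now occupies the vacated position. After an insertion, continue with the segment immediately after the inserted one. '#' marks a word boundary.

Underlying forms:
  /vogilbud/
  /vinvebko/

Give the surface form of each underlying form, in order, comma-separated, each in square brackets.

/vogilbud/:
  1 Nasal Assimilation: no change — [vogilbud]
  2 Intervocalic Voicing: no change — [vogilbud]
  3 Velar Palatalization: [vogilbud] → [vodilbud]
  4 Medial Vowel Deletion: [vodilbud] → [vodlbd]
  5 Final Vowel Raising: no change — [vodlbd]
/vinvebko/:
  1 Nasal Assimilation: [vinvebko] → [vimvebko]
  2 Intervocalic Voicing: no change — [vimvebko]
  3 Velar Palatalization: no change — [vimvebko]
  4 Medial Vowel Deletion: [vimvebko] → [vmvebko]
  5 Final Vowel Raising: [vmvebko] → [vmvebku]

[vodlbd], [vmvebku]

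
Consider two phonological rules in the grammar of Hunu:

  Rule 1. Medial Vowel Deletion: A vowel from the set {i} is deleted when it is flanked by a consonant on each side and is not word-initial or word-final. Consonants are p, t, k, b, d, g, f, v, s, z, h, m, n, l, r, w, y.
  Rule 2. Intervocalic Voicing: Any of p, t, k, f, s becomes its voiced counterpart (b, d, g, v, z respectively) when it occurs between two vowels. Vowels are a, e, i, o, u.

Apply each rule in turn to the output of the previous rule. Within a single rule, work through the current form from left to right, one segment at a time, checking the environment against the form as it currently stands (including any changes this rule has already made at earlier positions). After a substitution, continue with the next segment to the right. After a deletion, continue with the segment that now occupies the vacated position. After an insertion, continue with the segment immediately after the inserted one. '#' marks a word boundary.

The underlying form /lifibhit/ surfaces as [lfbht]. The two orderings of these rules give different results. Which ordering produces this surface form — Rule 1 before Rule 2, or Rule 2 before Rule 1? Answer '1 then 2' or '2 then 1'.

Order 1 then 2:
  1 Medial Vowel Deletion: [lifibhit] → [lfbht]
  2 Intervocalic Voicing: no change — [lfbht]
  result: [lfbht]
Order 2 then 1:
  2 Intervocalic Voicing: [lifibhit] → [livibhit]
  1 Medial Vowel Deletion: [livibhit] → [lvbht]
  result: [lvbht]

1 then 2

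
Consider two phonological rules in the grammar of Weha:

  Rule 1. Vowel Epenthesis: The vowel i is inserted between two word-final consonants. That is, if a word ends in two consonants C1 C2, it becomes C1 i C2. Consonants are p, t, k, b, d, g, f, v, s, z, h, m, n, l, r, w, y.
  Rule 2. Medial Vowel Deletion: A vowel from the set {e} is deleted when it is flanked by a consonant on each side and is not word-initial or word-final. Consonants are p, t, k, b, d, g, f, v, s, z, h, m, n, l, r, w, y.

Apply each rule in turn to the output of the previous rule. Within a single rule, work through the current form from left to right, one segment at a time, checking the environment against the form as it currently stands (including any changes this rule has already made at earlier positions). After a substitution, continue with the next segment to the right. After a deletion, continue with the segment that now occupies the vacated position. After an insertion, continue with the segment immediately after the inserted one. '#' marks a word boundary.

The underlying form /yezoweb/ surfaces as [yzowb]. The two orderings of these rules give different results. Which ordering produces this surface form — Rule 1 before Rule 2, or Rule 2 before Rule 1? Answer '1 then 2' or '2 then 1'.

Order 1 then 2:
  1 Vowel Epenthesis: no change — [yezoweb]
  2 Medial Vowel Deletion: [yezoweb] → [yzowb]
  result: [yzowb]
Order 2 then 1:
  2 Medial Vowel Deletion: [yezoweb] → [yzowb]
  1 Vowel Epenthesis: [yzowb] → [yzowib]
  result: [yzowib]

1 then 2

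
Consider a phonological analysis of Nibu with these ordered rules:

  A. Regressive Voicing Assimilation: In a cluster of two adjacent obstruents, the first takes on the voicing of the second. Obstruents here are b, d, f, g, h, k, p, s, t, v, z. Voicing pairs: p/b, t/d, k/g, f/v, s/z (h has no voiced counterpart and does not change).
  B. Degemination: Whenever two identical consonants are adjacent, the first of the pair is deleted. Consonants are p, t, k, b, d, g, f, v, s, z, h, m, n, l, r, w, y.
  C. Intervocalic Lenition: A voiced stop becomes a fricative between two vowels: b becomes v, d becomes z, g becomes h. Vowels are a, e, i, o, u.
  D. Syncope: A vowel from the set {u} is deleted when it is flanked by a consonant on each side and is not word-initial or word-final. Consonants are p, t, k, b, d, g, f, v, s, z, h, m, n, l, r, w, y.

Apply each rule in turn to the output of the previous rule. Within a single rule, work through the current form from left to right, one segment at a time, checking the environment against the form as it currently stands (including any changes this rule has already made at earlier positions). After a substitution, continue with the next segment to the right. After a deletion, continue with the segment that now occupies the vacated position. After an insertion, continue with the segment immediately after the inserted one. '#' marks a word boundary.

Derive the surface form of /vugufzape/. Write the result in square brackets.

[vhvzape]

A Regressive Voicing Assimilation: [vugufzape] → [vuguvzape]
B Degemination: no change — [vuguvzape]
C Intervocalic Lenition: [vuguvzape] → [vuhuvzape]
D Syncope: [vuhuvzape] → [vhvzape]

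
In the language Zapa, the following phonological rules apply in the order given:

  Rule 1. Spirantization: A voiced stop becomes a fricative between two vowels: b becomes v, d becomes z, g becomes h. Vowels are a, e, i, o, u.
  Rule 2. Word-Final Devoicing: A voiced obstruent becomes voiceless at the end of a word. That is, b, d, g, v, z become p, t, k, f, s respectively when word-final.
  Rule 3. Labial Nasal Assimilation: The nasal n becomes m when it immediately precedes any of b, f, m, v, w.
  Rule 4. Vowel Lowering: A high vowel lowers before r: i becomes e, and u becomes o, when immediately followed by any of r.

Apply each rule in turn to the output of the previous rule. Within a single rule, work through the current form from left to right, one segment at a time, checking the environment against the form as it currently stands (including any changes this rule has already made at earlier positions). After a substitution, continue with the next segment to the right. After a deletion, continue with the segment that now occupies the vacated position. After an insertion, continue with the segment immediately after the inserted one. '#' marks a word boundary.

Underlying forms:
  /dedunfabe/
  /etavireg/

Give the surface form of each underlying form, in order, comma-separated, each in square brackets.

/dedunfabe/:
  Rule 1 Spirantization: [dedunfabe] → [dezunfave]
  Rule 2 Word-Final Devoicing: no change — [dezunfave]
  Rule 3 Labial Nasal Assimilation: [dezunfave] → [dezumfave]
  Rule 4 Vowel Lowering: no change — [dezumfave]
/etavireg/:
  Rule 1 Spirantization: no change — [etavireg]
  Rule 2 Word-Final Devoicing: [etavireg] → [etavirek]
  Rule 3 Labial Nasal Assimilation: no change — [etavirek]
  Rule 4 Vowel Lowering: [etavirek] → [etaverek]

[dezumfave], [etaverek]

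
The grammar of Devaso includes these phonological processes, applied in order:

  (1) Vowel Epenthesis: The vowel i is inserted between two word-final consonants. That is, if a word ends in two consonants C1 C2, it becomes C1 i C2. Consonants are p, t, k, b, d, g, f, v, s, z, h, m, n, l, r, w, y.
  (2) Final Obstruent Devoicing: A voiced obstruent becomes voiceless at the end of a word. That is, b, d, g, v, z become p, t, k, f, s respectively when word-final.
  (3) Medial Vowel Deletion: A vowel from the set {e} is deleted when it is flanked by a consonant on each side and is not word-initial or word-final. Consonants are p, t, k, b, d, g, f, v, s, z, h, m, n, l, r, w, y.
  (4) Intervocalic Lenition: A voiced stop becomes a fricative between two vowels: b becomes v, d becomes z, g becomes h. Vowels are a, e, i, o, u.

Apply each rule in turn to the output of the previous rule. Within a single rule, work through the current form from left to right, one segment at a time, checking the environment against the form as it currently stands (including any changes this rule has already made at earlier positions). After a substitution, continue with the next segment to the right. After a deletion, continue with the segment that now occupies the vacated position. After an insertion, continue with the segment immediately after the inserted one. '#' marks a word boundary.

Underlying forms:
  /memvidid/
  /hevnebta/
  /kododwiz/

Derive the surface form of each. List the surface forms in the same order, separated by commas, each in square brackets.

/memvidid/:
  (1) Vowel Epenthesis: no change — [memvidid]
  (2) Final Obstruent Devoicing: [memvidid] → [memvidit]
  (3) Medial Vowel Deletion: [memvidit] → [mmvidit]
  (4) Intervocalic Lenition: [mmvidit] → [mmvizit]
/hevnebta/:
  (1) Vowel Epenthesis: no change — [hevnebta]
  (2) Final Obstruent Devoicing: no change — [hevnebta]
  (3) Medial Vowel Deletion: [hevnebta] → [hvnbta]
  (4) Intervocalic Lenition: no change — [hvnbta]
/kododwiz/:
  (1) Vowel Epenthesis: no change — [kododwiz]
  (2) Final Obstruent Devoicing: [kododwiz] → [kododwis]
  (3) Medial Vowel Deletion: no change — [kododwis]
  (4) Intervocalic Lenition: [kododwis] → [kozodwis]

[mmvizit], [hvnbta], [kozodwis]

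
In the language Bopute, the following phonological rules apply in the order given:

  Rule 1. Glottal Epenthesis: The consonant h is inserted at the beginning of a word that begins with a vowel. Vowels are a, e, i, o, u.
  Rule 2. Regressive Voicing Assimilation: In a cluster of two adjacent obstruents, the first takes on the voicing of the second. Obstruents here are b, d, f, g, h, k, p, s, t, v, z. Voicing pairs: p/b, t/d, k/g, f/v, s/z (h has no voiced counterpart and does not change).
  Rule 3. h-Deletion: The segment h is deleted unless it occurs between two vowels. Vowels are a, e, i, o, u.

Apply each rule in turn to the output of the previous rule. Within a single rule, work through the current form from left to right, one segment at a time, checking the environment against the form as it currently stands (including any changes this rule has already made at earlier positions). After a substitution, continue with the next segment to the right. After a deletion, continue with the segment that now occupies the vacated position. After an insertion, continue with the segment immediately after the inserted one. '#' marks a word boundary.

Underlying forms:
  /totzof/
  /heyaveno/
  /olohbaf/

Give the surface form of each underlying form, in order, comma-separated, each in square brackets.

[todzof], [eyaveno], [olobaf]

/totzof/:
  Rule 1 Glottal Epenthesis: no change — [totzof]
  Rule 2 Regressive Voicing Assimilation: [totzof] → [todzof]
  Rule 3 h-Deletion: no change — [todzof]
/heyaveno/:
  Rule 1 Glottal Epenthesis: no change — [heyaveno]
  Rule 2 Regressive Voicing Assimilation: no change — [heyaveno]
  Rule 3 h-Deletion: [heyaveno] → [eyaveno]
/olohbaf/:
  Rule 1 Glottal Epenthesis: [olohbaf] → [holohbaf]
  Rule 2 Regressive Voicing Assimilation: no change — [holohbaf]
  Rule 3 h-Deletion: [holohbaf] → [olobaf]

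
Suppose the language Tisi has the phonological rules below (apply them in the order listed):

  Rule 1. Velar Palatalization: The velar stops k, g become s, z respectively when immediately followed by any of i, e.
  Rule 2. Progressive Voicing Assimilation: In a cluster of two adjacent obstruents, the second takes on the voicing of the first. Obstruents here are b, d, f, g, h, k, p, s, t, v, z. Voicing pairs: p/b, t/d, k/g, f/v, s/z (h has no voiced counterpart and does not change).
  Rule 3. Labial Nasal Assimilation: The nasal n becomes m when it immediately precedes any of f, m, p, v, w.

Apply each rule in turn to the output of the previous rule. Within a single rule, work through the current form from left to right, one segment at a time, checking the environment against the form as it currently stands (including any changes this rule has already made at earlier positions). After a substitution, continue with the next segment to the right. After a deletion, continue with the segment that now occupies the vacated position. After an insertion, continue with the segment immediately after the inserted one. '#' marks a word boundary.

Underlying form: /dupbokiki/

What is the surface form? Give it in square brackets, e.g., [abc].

Rule 1 Velar Palatalization: [dupbokiki] → [dupbosisi]
Rule 2 Progressive Voicing Assimilation: [dupbosisi] → [dupposisi]
Rule 3 Labial Nasal Assimilation: no change — [dupposisi]

[dupposisi]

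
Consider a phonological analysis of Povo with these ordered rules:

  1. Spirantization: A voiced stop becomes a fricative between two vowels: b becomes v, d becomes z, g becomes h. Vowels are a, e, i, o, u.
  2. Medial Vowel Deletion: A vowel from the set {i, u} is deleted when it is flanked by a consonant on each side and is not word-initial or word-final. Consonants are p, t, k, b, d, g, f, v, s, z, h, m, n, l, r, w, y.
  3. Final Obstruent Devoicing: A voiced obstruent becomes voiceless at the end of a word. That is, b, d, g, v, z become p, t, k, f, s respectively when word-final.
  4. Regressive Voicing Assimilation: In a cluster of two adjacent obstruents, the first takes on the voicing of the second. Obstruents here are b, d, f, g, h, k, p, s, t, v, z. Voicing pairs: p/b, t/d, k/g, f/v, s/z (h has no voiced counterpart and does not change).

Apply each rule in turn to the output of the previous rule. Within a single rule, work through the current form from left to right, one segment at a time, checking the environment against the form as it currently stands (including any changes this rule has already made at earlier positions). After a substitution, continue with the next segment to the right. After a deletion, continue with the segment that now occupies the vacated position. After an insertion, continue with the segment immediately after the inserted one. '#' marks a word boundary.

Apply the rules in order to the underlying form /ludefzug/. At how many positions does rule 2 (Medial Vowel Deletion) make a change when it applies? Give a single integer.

1 Spirantization: [ludefzug] → [luzefzug]
2 Medial Vowel Deletion: [luzefzug] → [lzefzg]
3 Final Obstruent Devoicing: [lzefzg] → [lzefzk]
4 Regressive Voicing Assimilation: [lzefzk] → [lzevsk]
Rule 2 changed 2 position(s).

2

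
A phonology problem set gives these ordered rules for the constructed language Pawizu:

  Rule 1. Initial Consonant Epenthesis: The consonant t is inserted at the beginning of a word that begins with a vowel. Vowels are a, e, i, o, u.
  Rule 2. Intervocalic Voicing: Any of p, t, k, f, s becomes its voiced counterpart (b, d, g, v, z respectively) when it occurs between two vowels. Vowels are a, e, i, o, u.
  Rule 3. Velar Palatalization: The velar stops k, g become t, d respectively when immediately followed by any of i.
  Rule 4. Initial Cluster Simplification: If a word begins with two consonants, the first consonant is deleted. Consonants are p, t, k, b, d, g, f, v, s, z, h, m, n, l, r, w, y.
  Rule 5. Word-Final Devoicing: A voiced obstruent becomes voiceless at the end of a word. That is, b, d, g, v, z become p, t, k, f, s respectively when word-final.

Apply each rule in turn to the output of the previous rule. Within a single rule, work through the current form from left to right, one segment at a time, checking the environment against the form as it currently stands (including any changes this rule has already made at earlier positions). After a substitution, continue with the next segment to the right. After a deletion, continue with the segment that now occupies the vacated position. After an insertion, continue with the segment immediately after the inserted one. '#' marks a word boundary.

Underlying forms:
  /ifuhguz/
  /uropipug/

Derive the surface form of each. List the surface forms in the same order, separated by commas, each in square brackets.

/ifuhguz/:
  Rule 1 Initial Consonant Epenthesis: [ifuhguz] → [tifuhguz]
  Rule 2 Intervocalic Voicing: [tifuhguz] → [tivuhguz]
  Rule 3 Velar Palatalization: no change — [tivuhguz]
  Rule 4 Initial Cluster Simplification: no change — [tivuhguz]
  Rule 5 Word-Final Devoicing: [tivuhguz] → [tivuhgus]
/uropipug/:
  Rule 1 Initial Consonant Epenthesis: [uropipug] → [turopipug]
  Rule 2 Intervocalic Voicing: [turopipug] → [turobibug]
  Rule 3 Velar Palatalization: no change — [turobibug]
  Rule 4 Initial Cluster Simplification: no change — [turobibug]
  Rule 5 Word-Final Devoicing: [turobibug] → [turobibuk]

[tivuhgus], [turobibuk]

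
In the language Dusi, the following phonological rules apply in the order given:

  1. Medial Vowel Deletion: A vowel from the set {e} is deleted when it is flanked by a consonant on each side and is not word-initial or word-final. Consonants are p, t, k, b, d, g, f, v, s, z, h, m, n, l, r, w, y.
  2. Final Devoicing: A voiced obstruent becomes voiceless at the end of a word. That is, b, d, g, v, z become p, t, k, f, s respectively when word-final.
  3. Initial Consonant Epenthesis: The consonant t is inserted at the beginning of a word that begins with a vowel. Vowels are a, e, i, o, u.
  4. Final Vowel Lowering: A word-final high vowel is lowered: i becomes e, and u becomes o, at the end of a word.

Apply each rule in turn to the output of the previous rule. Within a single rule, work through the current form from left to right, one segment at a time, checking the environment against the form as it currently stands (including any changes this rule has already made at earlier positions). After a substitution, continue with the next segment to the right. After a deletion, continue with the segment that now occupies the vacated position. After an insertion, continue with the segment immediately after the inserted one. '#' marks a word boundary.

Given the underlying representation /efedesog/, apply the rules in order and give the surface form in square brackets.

1 Medial Vowel Deletion: [efedesog] → [efdsog]
2 Final Devoicing: [efdsog] → [efdsok]
3 Initial Consonant Epenthesis: [efdsok] → [tefdsok]
4 Final Vowel Lowering: no change — [tefdsok]

[tefdsok]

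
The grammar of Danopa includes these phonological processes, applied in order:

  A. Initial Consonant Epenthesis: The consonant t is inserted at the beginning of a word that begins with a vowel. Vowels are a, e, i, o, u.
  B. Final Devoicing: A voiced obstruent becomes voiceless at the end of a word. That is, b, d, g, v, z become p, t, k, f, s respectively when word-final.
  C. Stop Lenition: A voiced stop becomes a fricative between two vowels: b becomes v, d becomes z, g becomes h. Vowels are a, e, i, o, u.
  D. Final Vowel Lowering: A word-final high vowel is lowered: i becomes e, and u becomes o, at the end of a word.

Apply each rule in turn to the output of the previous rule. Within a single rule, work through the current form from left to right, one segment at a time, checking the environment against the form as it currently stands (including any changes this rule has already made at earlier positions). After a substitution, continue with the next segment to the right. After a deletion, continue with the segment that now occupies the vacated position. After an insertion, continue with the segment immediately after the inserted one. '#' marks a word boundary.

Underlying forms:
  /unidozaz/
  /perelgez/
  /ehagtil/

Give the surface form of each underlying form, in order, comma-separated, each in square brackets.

/unidozaz/:
  A Initial Consonant Epenthesis: [unidozaz] → [tunidozaz]
  B Final Devoicing: [tunidozaz] → [tunidozas]
  C Stop Lenition: [tunidozas] → [tunizozas]
  D Final Vowel Lowering: no change — [tunizozas]
/perelgez/:
  A Initial Consonant Epenthesis: no change — [perelgez]
  B Final Devoicing: [perelgez] → [perelges]
  C Stop Lenition: no change — [perelges]
  D Final Vowel Lowering: no change — [perelges]
/ehagtil/:
  A Initial Consonant Epenthesis: [ehagtil] → [tehagtil]
  B Final Devoicing: no change — [tehagtil]
  C Stop Lenition: no change — [tehagtil]
  D Final Vowel Lowering: no change — [tehagtil]

[tunizozas], [perelges], [tehagtil]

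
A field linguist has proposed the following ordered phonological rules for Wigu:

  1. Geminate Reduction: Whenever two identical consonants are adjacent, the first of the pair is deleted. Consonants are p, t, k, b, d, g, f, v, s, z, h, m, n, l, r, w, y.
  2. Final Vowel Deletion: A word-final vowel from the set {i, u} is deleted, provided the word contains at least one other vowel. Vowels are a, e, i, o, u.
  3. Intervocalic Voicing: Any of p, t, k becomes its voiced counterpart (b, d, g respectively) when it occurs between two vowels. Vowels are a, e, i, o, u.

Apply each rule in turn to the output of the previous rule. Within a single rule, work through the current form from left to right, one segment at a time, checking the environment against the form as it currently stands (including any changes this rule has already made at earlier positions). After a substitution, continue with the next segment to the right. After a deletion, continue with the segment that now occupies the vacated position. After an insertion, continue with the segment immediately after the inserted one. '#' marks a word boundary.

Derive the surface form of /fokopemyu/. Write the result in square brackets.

[fogobemy]

1 Geminate Reduction: no change — [fokopemyu]
2 Final Vowel Deletion: [fokopemyu] → [fokopemy]
3 Intervocalic Voicing: [fokopemy] → [fogobemy]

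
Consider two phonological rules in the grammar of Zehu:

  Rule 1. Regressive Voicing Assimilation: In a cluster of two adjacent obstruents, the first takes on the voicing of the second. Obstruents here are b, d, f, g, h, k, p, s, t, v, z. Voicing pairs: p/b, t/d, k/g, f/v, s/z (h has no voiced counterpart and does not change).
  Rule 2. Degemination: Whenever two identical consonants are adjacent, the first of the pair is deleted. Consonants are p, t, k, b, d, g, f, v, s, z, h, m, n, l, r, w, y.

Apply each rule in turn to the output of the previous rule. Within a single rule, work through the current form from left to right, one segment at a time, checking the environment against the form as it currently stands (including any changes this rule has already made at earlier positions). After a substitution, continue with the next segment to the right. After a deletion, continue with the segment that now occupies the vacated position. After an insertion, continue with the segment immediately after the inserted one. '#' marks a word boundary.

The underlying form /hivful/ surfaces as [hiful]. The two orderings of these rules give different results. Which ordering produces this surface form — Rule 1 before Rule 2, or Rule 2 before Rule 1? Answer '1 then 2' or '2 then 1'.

Order 1 then 2:
  1 Regressive Voicing Assimilation: [hivful] → [hifful]
  2 Degemination: [hifful] → [hiful]
  result: [hiful]
Order 2 then 1:
  2 Degemination: no change — [hivful]
  1 Regressive Voicing Assimilation: [hivful] → [hifful]
  result: [hifful]

1 then 2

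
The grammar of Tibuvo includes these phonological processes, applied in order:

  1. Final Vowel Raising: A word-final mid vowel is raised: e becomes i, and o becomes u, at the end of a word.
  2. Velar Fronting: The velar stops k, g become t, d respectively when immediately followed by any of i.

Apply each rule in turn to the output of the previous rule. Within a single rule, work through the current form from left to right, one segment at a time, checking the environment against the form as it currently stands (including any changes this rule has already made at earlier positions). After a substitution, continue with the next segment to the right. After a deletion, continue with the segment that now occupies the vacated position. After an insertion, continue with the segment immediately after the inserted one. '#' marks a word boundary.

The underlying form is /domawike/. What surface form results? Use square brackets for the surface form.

[domawiti]

1 Final Vowel Raising: [domawike] → [domawiki]
2 Velar Fronting: [domawiki] → [domawiti]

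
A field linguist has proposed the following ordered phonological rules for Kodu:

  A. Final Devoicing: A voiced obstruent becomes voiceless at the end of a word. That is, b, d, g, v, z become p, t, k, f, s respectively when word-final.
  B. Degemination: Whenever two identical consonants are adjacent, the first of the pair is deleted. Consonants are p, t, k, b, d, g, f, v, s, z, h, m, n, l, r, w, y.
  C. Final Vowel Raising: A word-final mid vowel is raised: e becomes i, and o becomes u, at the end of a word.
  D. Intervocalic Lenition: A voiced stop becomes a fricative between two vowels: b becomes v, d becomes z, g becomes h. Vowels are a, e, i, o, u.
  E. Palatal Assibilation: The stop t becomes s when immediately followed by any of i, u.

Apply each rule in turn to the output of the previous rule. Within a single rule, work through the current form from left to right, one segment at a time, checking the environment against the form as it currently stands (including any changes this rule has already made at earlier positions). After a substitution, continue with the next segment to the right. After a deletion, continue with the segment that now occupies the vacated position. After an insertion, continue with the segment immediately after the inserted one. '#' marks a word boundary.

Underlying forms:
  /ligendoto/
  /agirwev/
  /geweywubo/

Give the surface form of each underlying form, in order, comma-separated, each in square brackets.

/ligendoto/:
  A Final Devoicing: no change — [ligendoto]
  B Degemination: no change — [ligendoto]
  C Final Vowel Raising: [ligendoto] → [ligendotu]
  D Intervocalic Lenition: [ligendotu] → [lihendotu]
  E Palatal Assibilation: [lihendotu] → [lihendosu]
/agirwev/:
  A Final Devoicing: [agirwev] → [agirwef]
  B Degemination: no change — [agirwef]
  C Final Vowel Raising: no change — [agirwef]
  D Intervocalic Lenition: [agirwef] → [ahirwef]
  E Palatal Assibilation: no change — [ahirwef]
/geweywubo/:
  A Final Devoicing: no change — [geweywubo]
  B Degemination: no change — [geweywubo]
  C Final Vowel Raising: [geweywubo] → [geweywubu]
  D Intervocalic Lenition: [geweywubu] → [geweywuvu]
  E Palatal Assibilation: no change — [geweywuvu]

[lihendosu], [ahirwef], [geweywuvu]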